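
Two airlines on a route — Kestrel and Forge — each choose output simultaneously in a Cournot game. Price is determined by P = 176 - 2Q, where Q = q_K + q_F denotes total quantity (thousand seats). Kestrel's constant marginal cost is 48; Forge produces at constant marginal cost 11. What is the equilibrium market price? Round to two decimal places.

78.33

Kestrel's profit: π_K = (176 - 2Q)q_K - (48q_K). Setting ∂π_K/∂q_K = 0: 128 - 4q_K - 2(q_F) = 0.
Forge's first-order condition: 165 - 4q_F - 2(q_K) = 0.
So q_K = (128 - 2q_F)/4 and q_F = (165 - 2q_K)/4.
Substituting one into the other gives q_K = 91/6 and q_F = 101/3.
Total output Q = 293/6, so price P = 176 - 2·(293/6) = 235/3.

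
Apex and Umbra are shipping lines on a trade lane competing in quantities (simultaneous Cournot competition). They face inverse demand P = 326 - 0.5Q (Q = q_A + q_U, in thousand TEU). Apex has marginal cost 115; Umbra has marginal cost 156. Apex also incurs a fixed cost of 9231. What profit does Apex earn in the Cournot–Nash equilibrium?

4881

Apex's profit: π_A = (326 - 0.5Q)q_A - (115q_A). Setting ∂π_A/∂q_A = 0: 211 - q_A - (1/2)(q_U) = 0.
Umbra's first-order condition: 170 - q_U - (1/2)(q_A) = 0.
So q_A = (211 - (1/2)q_U) and q_U = (170 - (1/2)q_A).
Substituting one into the other gives q_A = 168 and q_U = 86.
Price P = 326 - (1/2)·254 = 199.
Apex's profit: (199 - 115)·168 - 9231 = 4881.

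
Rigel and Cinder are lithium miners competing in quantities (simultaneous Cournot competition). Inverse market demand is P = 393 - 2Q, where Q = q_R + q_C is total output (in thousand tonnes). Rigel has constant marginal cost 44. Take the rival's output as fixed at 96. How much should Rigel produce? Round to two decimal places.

39.25

With the rival's output fixed at 96, Rigel's profit is π_R = (393 - 2·96 - 2q_R)q_R - (44q_R) = (201 - 2q_R)q_R - (44q_R).
∂π_R/∂q_R = 157 - 4q_R = 0, so q_R = 157/4.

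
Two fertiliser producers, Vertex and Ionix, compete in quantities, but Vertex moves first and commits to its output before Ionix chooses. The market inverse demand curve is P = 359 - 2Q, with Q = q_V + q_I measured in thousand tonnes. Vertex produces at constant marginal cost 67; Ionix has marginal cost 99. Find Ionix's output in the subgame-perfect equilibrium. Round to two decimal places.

24.50

The follower Ionix best-responds to any q_V: π_I = (359 - 2Q)q_I - 99q_I.
Setting the follower's marginal profit to zero, 260 - 2q_V - 4q_I = 0, i.e. q_I = (260 - 2q_V)/4.
Vertex substitutes q_I(q_V) into its own profit: π_V = q_V(359 - 2q_V - (260 - 2q_V)/2) - 67q_V = (229 - q_V)q_V - 67q_V.
Maximising: ∂π_V/∂q_V = 162 - 2q_V = 0, giving q_V = 81.
Then q_I = (260 - 2·81)/4 = 49/2.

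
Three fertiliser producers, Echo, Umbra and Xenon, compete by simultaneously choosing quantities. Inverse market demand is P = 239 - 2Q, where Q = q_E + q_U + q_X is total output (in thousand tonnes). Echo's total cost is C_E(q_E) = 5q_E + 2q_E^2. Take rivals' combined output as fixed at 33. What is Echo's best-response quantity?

21

With rivals' combined output fixed at 33, Echo's profit is π_E = (239 - 2·33 - 2q_E)q_E - (5q_E + 2q_E²) = (173 - 2q_E)q_E - (5q_E + 2q_E²).
∂π_E/∂q_E = 168 - 8q_E = 0, so q_E = 21.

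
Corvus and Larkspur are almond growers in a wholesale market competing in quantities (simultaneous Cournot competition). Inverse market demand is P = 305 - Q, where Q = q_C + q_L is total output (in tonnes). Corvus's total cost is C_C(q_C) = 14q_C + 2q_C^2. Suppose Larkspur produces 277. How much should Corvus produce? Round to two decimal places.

With the rival's output fixed at 277, Corvus's profit is π_C = (305 - 277 - q_C)q_C - (14q_C + 2q_C²) = (28 - q_C)q_C - (14q_C + 2q_C²).
∂π_C/∂q_C = 14 - 6q_C = 0, so q_C = 7/3.

2.33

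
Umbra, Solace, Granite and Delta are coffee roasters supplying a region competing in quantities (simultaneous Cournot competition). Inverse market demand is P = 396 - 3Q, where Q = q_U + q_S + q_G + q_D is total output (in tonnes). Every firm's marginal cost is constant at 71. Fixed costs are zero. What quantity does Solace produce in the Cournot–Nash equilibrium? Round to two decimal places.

Each firm earns π_i = (396 - 3Q)q_i - 71q_i.
First-order condition (treating rivals' output as given): 325 - 6q_i - 3·Σ_{j≠i} q_j = 0.
With identical firms every q_j equals q_i, so Σ_{j≠i} q_j = 3q_i and 325 = 15q_i, giving q_i = 65/3.

21.67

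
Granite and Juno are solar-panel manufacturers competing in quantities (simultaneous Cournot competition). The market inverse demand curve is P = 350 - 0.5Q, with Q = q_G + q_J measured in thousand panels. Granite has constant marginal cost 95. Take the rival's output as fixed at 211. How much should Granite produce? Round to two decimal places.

149.50

With the rival's output fixed at 211, Granite's profit is π_G = (350 - (1/2)·211 - (1/2)q_G)q_G - (95q_G) = (489/2 - (1/2)q_G)q_G - (95q_G).
∂π_G/∂q_G = 299/2 - q_G = 0, so q_G = 299/2.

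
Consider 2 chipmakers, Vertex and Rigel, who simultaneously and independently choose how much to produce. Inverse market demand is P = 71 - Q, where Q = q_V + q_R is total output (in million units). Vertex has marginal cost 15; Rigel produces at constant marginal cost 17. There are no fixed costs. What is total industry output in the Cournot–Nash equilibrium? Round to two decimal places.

Vertex's profit: π_V = (71 - Q)q_V - (15q_V). Setting ∂π_V/∂q_V = 0: 56 - 2q_V - (q_R) = 0.
Rigel's first-order condition: 54 - 2q_R - (q_V) = 0.
So q_V = (56 - q_R)/2 and q_R = (54 - q_V)/2.
Substituting one into the other gives q_V = 58/3 and q_R = 52/3.
Total output Q = 58/3 + 52/3 = 110/3.

36.67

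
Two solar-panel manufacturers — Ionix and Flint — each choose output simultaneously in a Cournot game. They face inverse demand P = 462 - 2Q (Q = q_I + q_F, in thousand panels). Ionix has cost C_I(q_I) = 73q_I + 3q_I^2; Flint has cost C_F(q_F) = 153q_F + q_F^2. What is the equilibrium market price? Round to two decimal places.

318.14

Ionix's profit: π_I = (462 - 2Q)q_I - (73q_I + 3q_I²). Setting ∂π_I/∂q_I = 0: 389 - 10q_I - 2(q_F) = 0.
Flint's first-order condition: 309 - 6q_F - 2(q_I) = 0.
Best responses: q_I = (389 - 2q_F)/10, q_F = (309 - 2q_I)/6.
Solving the pair: q_I = 429/14, q_F = 289/7.
Total output Q = 1007/14, so price P = 462 - 2·(1007/14) = 318.1429.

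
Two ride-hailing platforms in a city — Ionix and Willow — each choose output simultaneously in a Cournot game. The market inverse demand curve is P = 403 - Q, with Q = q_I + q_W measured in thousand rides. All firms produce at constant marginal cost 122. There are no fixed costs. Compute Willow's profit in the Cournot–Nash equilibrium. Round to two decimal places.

Each firm earns π_i = (403 - Q)q_i - 122q_i.
First-order condition (treating rivals' output as given): 281 - 2q_i - q_j = 0.
With identical firms every q_j equals q_i, so q_j = q_i and 281 = 3q_i, giving q_i = 281/3.
Price P = 403 - 562/3 = 647/3.
Willow's profit: (647/3 - 122)·(281/3) = 8773.4444.

8773.44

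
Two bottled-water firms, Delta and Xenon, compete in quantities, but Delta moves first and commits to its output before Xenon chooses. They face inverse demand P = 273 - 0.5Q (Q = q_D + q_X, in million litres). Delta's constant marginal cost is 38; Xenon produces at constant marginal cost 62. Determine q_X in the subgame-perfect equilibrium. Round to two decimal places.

Solve by backward induction. Given q_D, the follower Xenon maximises π_X = (273 - (1/2)q_D - (1/2)q_X)q_X - 62q_X.
Follower FOC: 211 - (1/2)q_D - q_X = 0, so q_X(q_D) = (211 - (1/2)q_D).
Delta substitutes q_X(q_D) into its own profit: π_D = q_D(273 - (1/2)q_D - (211 - (1/2)q_D)/2) - 38q_D = (335/2 - (1/4)q_D)q_D - 38q_D.
Leader FOC: 259/2 - (1/2)q_D = 0, so q_D = 259.
Then q_X = (211 - (1/2)·259) = 163/2.

81.50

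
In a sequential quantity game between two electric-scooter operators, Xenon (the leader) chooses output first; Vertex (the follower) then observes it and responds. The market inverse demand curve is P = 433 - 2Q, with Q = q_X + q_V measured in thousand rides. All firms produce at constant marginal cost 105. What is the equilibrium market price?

187

The follower Vertex best-responds to any q_X: π_V = (433 - 2Q)q_V - 105q_V.
∂π_V/∂q_V = 328 - 2q_X - 4q_V = 0 gives the reaction function q_V = (328 - 2q_X)/4.
The leader anticipates this reaction. Substituting into P = 433 - 2Q gives P = 269 - q_X, so π_X = (269 - q_X)q_X - 105q_X.
Leader FOC: 164 - 2q_X = 0, so q_X = 82.
Then q_V = (328 - 2·82)/4 = 41.
Total output Q = 123, so price P = 433 - 2·123 = 187.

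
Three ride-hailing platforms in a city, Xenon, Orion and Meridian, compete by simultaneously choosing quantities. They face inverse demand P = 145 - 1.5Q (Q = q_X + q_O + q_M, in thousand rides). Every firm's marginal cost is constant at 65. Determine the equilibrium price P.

A representative firm's profit is π_i = q_i(145 - 1.5Q) - 65q_i.
First-order condition (treating rivals' output as given): 80 - 3q_i - (3/2)·Σ_{j≠i} q_j = 0.
With identical firms every q_j equals q_i, so Σ_{j≠i} q_j = 2q_i and 80 = 6q_i, giving q_i = 40/3.
Total output Q = 40, so price P = 145 - (3/2)·40 = 85.

85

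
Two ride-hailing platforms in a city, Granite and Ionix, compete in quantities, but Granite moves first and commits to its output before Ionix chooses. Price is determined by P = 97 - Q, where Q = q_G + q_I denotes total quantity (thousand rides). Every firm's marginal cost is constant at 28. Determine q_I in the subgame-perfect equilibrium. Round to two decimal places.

17.25

The follower Ionix best-responds to any q_G: π_I = (97 - Q)q_I - 28q_I.
∂π_I/∂q_I = 69 - q_G - 2q_I = 0 gives the reaction function q_I = (69 - q_G)/2.
The leader anticipates this reaction. Substituting into P = 97 - Q gives P = 125/2 - (1/2)q_G, so π_G = (125/2 - (1/2)q_G)q_G - 28q_G.
Maximising: ∂π_G/∂q_G = 69/2 - q_G = 0, giving q_G = 69/2.
Then q_I = (69 - 69/2)/2 = 69/4.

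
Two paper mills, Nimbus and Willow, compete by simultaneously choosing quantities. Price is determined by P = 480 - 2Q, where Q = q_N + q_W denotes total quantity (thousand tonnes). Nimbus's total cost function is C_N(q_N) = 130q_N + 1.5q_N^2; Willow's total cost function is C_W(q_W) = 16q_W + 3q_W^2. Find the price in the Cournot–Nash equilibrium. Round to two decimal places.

324.85

Nimbus's profit: π_N = (480 - 2Q)q_N - (130q_N + (3/2)q_N²). Setting ∂π_N/∂q_N = 0: 350 - 7q_N - 2(q_W) = 0.
Willow's profit: π_W = (480 - 2Q)q_W - (16q_W + 3q_W²). Setting ∂π_W/∂q_W = 0: 464 - 10q_W - 2(q_N) = 0.
So q_N = (350 - 2q_W)/7 and q_W = (464 - 2q_N)/10.
Substituting one into the other gives q_N = 1286/33 and q_W = 1274/33.
Total output Q = 77.5758, so price P = 480 - 2·77.5758 = 324.8485.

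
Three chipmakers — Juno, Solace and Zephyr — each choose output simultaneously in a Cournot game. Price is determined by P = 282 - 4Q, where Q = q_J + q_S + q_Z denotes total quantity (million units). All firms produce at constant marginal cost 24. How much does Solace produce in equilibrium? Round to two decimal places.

16.13

A representative firm's profit is π_i = q_i(282 - 4Q) - 24q_i.
Setting ∂π_i/∂q_i = 0 with rivals' quantities fixed: 258 - 8q_i - 4·Σ_{j≠i} q_j = 0.
With identical firms every q_j equals q_i, so Σ_{j≠i} q_j = 2q_i and 258 = 16q_i, giving q_i = 129/8.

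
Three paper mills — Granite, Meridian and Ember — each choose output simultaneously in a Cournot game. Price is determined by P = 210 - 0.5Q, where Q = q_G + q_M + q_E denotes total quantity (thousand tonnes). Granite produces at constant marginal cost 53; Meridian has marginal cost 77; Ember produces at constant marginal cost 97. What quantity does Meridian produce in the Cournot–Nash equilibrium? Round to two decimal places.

Granite's profit: π_G = (210 - 0.5Q)q_G - (53q_G). Setting ∂π_G/∂q_G = 0: 157 - q_G - (1/2)(q_M + q_E) = 0.
Meridian's profit: π_M = (210 - 0.5Q)q_M - (77q_M). Setting ∂π_M/∂q_M = 0: 133 - q_M - (1/2)(q_G + q_E) = 0.
Ember's first-order condition: 113 - q_E - (1/2)(q_G + q_M) = 0.
Adding the 3 conditions: 403 − Q − Q = 0, i.e. Q = 403/2.
Back-substituting: q_G = (157 − 403/4)/(1/2) = 225/2, q_M = (133 − 403/4)/(1/2) = 129/2, q_E = (113 − 403/4)/(1/2) = 49/2.

64.50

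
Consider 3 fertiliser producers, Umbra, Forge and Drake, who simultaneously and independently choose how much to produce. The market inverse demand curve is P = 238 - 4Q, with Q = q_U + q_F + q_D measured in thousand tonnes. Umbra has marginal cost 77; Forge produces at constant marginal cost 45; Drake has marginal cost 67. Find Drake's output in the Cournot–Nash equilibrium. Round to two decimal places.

Umbra's profit: π_U = (238 - 4Q)q_U - (77q_U). Setting ∂π_U/∂q_U = 0: 161 - 8q_U - 4(q_F + q_D) = 0.
Forge's first-order condition: 193 - 8q_F - 4(q_U + q_D) = 0.
Drake's first-order condition: 171 - 8q_D - 4(q_U + q_F) = 0.
Adding the 3 conditions: 525 − 8Q − 8Q = 0, i.e. Q = 525/16.
Back-substituting: q_U = (161 − 525/4)/4 = 119/16, q_F = (193 − 525/4)/4 = 247/16, q_D = (171 − 525/4)/4 = 159/16.

9.94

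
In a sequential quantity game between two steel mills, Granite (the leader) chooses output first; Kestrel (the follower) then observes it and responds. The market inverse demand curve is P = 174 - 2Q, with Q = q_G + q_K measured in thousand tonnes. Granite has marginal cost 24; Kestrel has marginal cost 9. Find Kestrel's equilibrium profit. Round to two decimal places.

The follower Kestrel best-responds to any q_G: π_K = (174 - 2Q)q_K - 9q_K.
Setting the follower's marginal profit to zero, 165 - 2q_G - 4q_K = 0, i.e. q_K = (165 - 2q_G)/4.
Granite substitutes q_K(q_G) into its own profit: π_G = q_G(174 - 2q_G - (165 - 2q_G)/2) - 24q_G = (183/2 - q_G)q_G - 24q_G.
Leader FOC: 135/2 - 2q_G = 0, so q_G = 135/4.
Then q_K = (165 - 2·(135/4))/4 = 195/8.
Price P = 174 - 2·(465/8) = 231/4.
Kestrel's profit: (231/4 - 9)·(195/8) = 1188.2813.

1188.28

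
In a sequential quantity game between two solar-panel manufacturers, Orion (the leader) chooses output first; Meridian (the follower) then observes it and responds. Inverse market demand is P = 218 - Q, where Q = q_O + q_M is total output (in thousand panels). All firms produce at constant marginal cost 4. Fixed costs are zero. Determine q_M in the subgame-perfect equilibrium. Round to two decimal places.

The follower Meridian best-responds to any q_O: π_M = (218 - Q)q_M - 4q_M.
Setting the follower's marginal profit to zero, 214 - q_O - 2q_M = 0, i.e. q_M = (214 - q_O)/2.
The leader anticipates this reaction. Substituting into P = 218 - Q gives P = 111 - (1/2)q_O, so π_O = (111 - (1/2)q_O)q_O - 4q_O.
The leader's first-order condition 107 - q_O = 0 yields q_O = 107.
Then q_M = (214 - 107)/2 = 107/2.

53.50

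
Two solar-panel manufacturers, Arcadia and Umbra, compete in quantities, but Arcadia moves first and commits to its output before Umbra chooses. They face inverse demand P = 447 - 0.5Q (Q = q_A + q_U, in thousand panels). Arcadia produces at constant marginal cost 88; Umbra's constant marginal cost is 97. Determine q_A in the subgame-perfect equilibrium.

The follower Umbra best-responds to any q_A: π_U = (447 - 0.5Q)q_U - 97q_U.
∂π_U/∂q_U = 350 - (1/2)q_A - q_U = 0 gives the reaction function q_U = (350 - (1/2)q_A).
Arcadia substitutes q_U(q_A) into its own profit: π_A = q_A(447 - (1/2)q_A - (350 - (1/2)q_A)/2) - 88q_A = (272 - (1/4)q_A)q_A - 88q_A.
Leader FOC: 184 - (1/2)q_A = 0, so q_A = 368.
Then q_U = (350 - (1/2)·368) = 166.

368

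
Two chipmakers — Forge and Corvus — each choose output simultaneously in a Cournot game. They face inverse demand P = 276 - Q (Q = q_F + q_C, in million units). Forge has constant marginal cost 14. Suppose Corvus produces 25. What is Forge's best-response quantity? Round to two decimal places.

With the rival's output fixed at 25, Forge's profit is π_F = (276 - 25 - q_F)q_F - (14q_F) = (251 - q_F)q_F - (14q_F).
∂π_F/∂q_F = 237 - 2q_F = 0, so q_F = 237/2.

118.50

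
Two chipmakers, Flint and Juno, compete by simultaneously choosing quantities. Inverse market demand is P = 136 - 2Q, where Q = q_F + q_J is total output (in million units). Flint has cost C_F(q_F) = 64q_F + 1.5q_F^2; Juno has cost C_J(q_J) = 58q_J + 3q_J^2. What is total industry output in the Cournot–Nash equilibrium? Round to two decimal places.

14.64

Flint's profit: π_F = (136 - 2Q)q_F - (64q_F + (3/2)q_F²). Setting ∂π_F/∂q_F = 0: 72 - 7q_F - 2(q_J) = 0.
Juno's profit: π_J = (136 - 2Q)q_J - (58q_J + 3q_J²). Setting ∂π_J/∂q_J = 0: 78 - 10q_J - 2(q_F) = 0.
Best responses: q_F = (72 - 2q_J)/7, q_J = (78 - 2q_F)/10.
Substituting one into the other gives q_F = 94/11 and q_J = 67/11.
Total output Q = 94/11 + 67/11 = 161/11.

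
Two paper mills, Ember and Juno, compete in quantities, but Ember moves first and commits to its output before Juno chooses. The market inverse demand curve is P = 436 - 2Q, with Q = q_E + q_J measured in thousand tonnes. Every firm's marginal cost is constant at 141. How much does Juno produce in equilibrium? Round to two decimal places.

36.88

The follower Juno best-responds to any q_E: π_J = (436 - 2Q)q_J - 141q_J.
Follower FOC: 295 - 2q_E - 4q_J = 0, so q_J(q_E) = (295 - 2q_E)/4.
Ember substitutes q_J(q_E) into its own profit: π_E = q_E(436 - 2q_E - (295 - 2q_E)/2) - 141q_E = (577/2 - q_E)q_E - 141q_E.
Leader FOC: 295/2 - 2q_E = 0, so q_E = 295/4.
Then q_J = (295 - 2·(295/4))/4 = 295/8.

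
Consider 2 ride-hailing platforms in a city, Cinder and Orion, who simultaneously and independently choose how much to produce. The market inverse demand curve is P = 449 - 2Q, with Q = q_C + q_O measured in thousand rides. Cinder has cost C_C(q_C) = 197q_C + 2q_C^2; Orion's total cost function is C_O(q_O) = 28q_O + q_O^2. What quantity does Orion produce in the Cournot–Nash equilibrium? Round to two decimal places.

65.09

Cinder's profit: π_C = (449 - 2Q)q_C - (197q_C + 2q_C²). Setting ∂π_C/∂q_C = 0: 252 - 8q_C - 2(q_O) = 0.
Orion's first-order condition: 421 - 6q_O - 2(q_C) = 0.
Rearranging gives the reaction functions q_C = (252 - 2q_O)/8 and q_O = (421 - 2q_C)/6.
Solving the pair: q_C = 335/22, q_O = 716/11.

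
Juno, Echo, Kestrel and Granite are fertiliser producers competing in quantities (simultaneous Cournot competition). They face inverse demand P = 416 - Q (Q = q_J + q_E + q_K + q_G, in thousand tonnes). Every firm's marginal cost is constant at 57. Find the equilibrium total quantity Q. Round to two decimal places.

A representative firm's profit is π_i = q_i(416 - Q) - 57q_i.
Setting ∂π_i/∂q_i = 0 with rivals' quantities fixed: 359 - 2q_i - Σ_{j≠i} q_j = 0.
By symmetry each firm produces the same amount; substituting Σ_{j≠i} q_j = 3q_i yields q_i = 359/5.
Total output Q = 359/5 + 359/5 + 359/5 + 359/5 = 1436/5.

287.20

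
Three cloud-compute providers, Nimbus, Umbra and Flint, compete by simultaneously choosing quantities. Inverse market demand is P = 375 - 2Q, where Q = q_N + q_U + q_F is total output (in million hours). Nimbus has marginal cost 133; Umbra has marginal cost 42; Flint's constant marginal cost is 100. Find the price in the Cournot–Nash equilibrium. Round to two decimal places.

Nimbus's profit: π_N = (375 - 2Q)q_N - (133q_N). Setting ∂π_N/∂q_N = 0: 242 - 4q_N - 2(q_U + q_F) = 0.
Umbra's first-order condition: 333 - 4q_U - 2(q_N + q_F) = 0.
Flint's first-order condition: 275 - 4q_F - 2(q_N + q_U) = 0.
Adding the 3 first-order conditions: 850 − 8Q = 0, so Q = 425/4.
Back-substituting: q_N = (242 − 425/2)/2 = 59/4, q_U = (333 − 425/2)/2 = 241/4, q_F = (275 − 425/2)/2 = 125/4.
Total output Q = 425/4, so price P = 375 - 2·(425/4) = 325/2.

162.50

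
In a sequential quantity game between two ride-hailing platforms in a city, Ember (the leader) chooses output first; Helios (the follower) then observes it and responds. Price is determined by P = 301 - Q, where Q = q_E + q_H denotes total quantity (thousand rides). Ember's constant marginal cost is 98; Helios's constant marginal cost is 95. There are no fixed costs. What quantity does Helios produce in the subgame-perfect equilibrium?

The follower Helios best-responds to any q_E: π_H = (301 - Q)q_H - 95q_H.
Setting the follower's marginal profit to zero, 206 - q_E - 2q_H = 0, i.e. q_H = (206 - q_E)/2.
Ember substitutes q_H(q_E) into its own profit: π_E = q_E(301 - q_E - (206 - q_E)/2) - 98q_E = (198 - (1/2)q_E)q_E - 98q_E.
Leader FOC: 100 - q_E = 0, so q_E = 100.
Then q_H = (206 - 100)/2 = 53.

53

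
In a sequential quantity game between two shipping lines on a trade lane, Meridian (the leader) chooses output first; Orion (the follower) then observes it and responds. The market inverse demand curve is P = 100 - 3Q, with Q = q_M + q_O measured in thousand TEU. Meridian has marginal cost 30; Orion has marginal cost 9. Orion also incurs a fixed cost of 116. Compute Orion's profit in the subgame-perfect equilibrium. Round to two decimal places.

The follower Orion best-responds to any q_M: π_O = (100 - 3Q)q_O - 9q_O.
Follower FOC: 91 - 3q_M - 6q_O = 0, so q_O(q_M) = (91 - 3q_M)/6.
Meridian substitutes q_O(q_M) into its own profit: π_M = q_M(100 - 3q_M - (91 - 3q_M)/2) - 30q_M = (109/2 - (3/2)q_M)q_M - 30q_M.
The leader's first-order condition 49/2 - 3q_M = 0 yields q_M = 49/6.
Then q_O = (91 - 3·(49/6))/6 = 133/12.
Price P = 100 - 3·(77/4) = 169/4.
Orion's profit: (169/4 - 9)·(133/12) - 116 = 252.5208.

252.52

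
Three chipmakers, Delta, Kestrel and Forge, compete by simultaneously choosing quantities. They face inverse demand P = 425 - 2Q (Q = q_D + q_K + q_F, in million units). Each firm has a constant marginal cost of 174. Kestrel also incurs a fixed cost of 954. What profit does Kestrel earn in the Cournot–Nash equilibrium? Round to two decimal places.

1014.78

A representative firm's profit is π_i = q_i(425 - 2Q) - 174q_i.
Setting ∂π_i/∂q_i = 0 with rivals' quantities fixed: 251 - 4q_i - 2·Σ_{j≠i} q_j = 0.
With identical firms every q_j equals q_i, so Σ_{j≠i} q_j = 2q_i and 251 = 8q_i, giving q_i = 251/8.
Price P = 425 - 2·(753/8) = 947/4.
Kestrel's profit: (947/4 - 174)·(251/8) - 954 = 1014.7813.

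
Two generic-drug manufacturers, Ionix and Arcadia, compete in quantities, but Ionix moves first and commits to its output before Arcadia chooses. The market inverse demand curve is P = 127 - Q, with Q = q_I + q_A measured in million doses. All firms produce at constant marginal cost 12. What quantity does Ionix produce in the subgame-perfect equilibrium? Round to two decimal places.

The follower Arcadia best-responds to any q_I: π_A = (127 - Q)q_A - 12q_A.
∂π_A/∂q_A = 115 - q_I - 2q_A = 0 gives the reaction function q_A = (115 - q_I)/2.
Ionix substitutes q_A(q_I) into its own profit: π_I = q_I(127 - q_I - (115 - q_I)/2) - 12q_I = (139/2 - (1/2)q_I)q_I - 12q_I.
Maximising: ∂π_I/∂q_I = 115/2 - q_I = 0, giving q_I = 115/2.
Then q_A = (115 - 115/2)/2 = 115/4.

57.50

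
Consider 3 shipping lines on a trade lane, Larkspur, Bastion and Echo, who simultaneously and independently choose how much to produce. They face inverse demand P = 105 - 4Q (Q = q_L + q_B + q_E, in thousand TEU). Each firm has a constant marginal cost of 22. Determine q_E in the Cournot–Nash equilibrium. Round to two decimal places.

5.19

Each firm earns π_i = (105 - 4Q)q_i - 22q_i.
First-order condition (treating rivals' output as given): 83 - 8q_i - 4·Σ_{j≠i} q_j = 0.
With identical firms every q_j equals q_i, so Σ_{j≠i} q_j = 2q_i and 83 = 16q_i, giving q_i = 83/16.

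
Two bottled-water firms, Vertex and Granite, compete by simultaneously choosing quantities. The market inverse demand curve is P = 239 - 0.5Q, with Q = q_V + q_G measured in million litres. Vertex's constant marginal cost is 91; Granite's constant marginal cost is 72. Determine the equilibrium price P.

134

Vertex's profit: π_V = (239 - 0.5Q)q_V - (91q_V). Setting ∂π_V/∂q_V = 0: 148 - q_V - (1/2)(q_G) = 0.
Granite's first-order condition: 167 - q_G - (1/2)(q_V) = 0.
Best responses: q_V = (148 - (1/2)q_G), q_G = (167 - (1/2)q_V).
Solving the pair: q_V = 86, q_G = 124.
Total output Q = 210, so price P = 239 - (1/2)·210 = 134.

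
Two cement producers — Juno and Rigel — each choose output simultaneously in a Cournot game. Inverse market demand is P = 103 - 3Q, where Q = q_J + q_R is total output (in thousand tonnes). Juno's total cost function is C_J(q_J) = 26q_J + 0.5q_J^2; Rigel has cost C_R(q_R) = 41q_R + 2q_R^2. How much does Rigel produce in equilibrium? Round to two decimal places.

Juno's profit: π_J = (103 - 3Q)q_J - (26q_J + (1/2)q_J²). Setting ∂π_J/∂q_J = 0: 77 - 7q_J - 3(q_R) = 0.
Rigel's profit: π_R = (103 - 3Q)q_R - (41q_R + 2q_R²). Setting ∂π_R/∂q_R = 0: 62 - 10q_R - 3(q_J) = 0.
Best responses: q_J = (77 - 3q_R)/7, q_R = (62 - 3q_J)/10.
Solving the pair: q_J = 584/61, q_R = 203/61.

3.33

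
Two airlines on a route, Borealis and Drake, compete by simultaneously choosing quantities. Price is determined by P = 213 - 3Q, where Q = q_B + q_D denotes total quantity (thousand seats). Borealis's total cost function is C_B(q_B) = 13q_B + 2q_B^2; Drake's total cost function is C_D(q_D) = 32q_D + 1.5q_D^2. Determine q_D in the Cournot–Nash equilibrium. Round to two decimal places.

Borealis's profit: π_B = (213 - 3Q)q_B - (13q_B + 2q_B²). Setting ∂π_B/∂q_B = 0: 200 - 10q_B - 3(q_D) = 0.
Drake's profit: π_D = (213 - 3Q)q_D - (32q_D + (3/2)q_D²). Setting ∂π_D/∂q_D = 0: 181 - 9q_D - 3(q_B) = 0.
Rearranging gives the reaction functions q_B = (200 - 3q_D)/10 and q_D = (181 - 3q_B)/9.
Solving the pair: q_B = 419/27, q_D = 1210/81.

14.94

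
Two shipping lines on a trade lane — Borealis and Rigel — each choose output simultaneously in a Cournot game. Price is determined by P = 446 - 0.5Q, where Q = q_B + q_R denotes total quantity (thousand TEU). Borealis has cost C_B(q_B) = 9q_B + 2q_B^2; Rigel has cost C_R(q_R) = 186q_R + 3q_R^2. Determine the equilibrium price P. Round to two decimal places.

Borealis's profit: π_B = (446 - 0.5Q)q_B - (9q_B + 2q_B²). Setting ∂π_B/∂q_B = 0: 437 - 5q_B - (1/2)(q_R) = 0.
Rigel's first-order condition: 260 - 7q_R - (1/2)(q_B) = 0.
Rearranging gives the reaction functions q_B = (437 - (1/2)q_R)/5 and q_R = (260 - (1/2)q_B)/7.
Substituting one into the other gives q_B = 84.2878 and q_R = 31.1223.
Total output Q = 115.4101, so price P = 446 - (1/2)·115.4101 = 388.2950.

388.29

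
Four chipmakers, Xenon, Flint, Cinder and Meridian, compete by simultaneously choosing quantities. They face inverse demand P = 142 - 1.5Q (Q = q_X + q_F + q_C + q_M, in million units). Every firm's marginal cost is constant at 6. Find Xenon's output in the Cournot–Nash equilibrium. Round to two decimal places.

18.13

Each firm earns π_i = (142 - 1.5Q)q_i - 6q_i.
First-order condition (treating rivals' output as given): 136 - 3q_i - (3/2)·Σ_{j≠i} q_j = 0.
With identical firms every q_j equals q_i, so Σ_{j≠i} q_j = 3q_i and 136 = (15/2)q_i, giving q_i = 272/15.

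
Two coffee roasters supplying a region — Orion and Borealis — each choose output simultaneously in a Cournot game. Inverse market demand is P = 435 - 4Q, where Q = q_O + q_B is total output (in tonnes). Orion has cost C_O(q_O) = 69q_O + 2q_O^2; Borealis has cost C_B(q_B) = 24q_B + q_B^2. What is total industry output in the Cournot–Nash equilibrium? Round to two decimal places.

52.73

Orion's profit: π_O = (435 - 4Q)q_O - (69q_O + 2q_O²). Setting ∂π_O/∂q_O = 0: 366 - 12q_O - 4(q_B) = 0.
Borealis's profit: π_B = (435 - 4Q)q_B - (24q_B + q_B²). Setting ∂π_B/∂q_B = 0: 411 - 10q_B - 4(q_O) = 0.
So q_O = (366 - 4q_B)/12 and q_B = (411 - 4q_O)/10.
Solving the pair: q_O = 252/13, q_B = 867/26.
Total output Q = 252/13 + 867/26 = 1371/26.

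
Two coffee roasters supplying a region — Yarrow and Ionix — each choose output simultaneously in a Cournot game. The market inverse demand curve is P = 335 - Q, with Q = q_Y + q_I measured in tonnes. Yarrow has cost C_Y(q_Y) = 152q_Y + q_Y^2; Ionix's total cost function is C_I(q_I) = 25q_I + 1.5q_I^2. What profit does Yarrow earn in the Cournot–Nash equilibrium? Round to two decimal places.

Yarrow's profit: π_Y = (335 - Q)q_Y - (152q_Y + q_Y²). Setting ∂π_Y/∂q_Y = 0: 183 - 4q_Y - (q_I) = 0.
Ionix's first-order condition: 310 - 5q_I - (q_Y) = 0.
So q_Y = (183 - q_I)/4 and q_I = (310 - q_Y)/5.
Solving the pair: q_Y = 605/19, q_I = 1057/19.
Price P = 335 - 1662/19 = 247.5263.
Yarrow's profit: 247.5263·(605/19) - 152·(605/19) - (605/19)² = 2027.8393.

2027.84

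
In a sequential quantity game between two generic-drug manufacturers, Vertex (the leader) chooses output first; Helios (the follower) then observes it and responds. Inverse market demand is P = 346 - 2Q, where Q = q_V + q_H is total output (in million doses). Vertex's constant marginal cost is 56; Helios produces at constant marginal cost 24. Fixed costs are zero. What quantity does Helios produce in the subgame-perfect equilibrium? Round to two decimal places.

48.25

Solve by backward induction. Given q_V, the follower Helios maximises π_H = (346 - 2q_V - 2q_H)q_H - 24q_H.
Setting the follower's marginal profit to zero, 322 - 2q_V - 4q_H = 0, i.e. q_H = (322 - 2q_V)/4.
The leader anticipates this reaction. Substituting into P = 346 - 2Q gives P = 185 - q_V, so π_V = (185 - q_V)q_V - 56q_V.
Leader FOC: 129 - 2q_V = 0, so q_V = 129/2.
Then q_H = (322 - 2·(129/2))/4 = 193/4.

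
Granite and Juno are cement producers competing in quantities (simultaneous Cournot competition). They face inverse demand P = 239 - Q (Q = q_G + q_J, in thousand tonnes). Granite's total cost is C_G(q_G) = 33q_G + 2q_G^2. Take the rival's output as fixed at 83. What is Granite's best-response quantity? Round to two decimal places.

20.50

With the rival's output fixed at 83, Granite's profit is π_G = (239 - 83 - q_G)q_G - (33q_G + 2q_G²) = (156 - q_G)q_G - (33q_G + 2q_G²).
∂π_G/∂q_G = 123 - 6q_G = 0, so q_G = 41/2.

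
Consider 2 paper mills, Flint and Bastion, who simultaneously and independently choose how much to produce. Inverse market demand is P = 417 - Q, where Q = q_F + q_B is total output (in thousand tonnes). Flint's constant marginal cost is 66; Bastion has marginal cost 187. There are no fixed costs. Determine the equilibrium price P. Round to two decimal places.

223.33

Flint's profit: π_F = (417 - Q)q_F - (66q_F). Setting ∂π_F/∂q_F = 0: 351 - 2q_F - (q_B) = 0.
Bastion's first-order condition: 230 - 2q_B - (q_F) = 0.
Best responses: q_F = (351 - q_B)/2, q_B = (230 - q_F)/2.
Solving the pair: q_F = 472/3, q_B = 109/3.
Total output Q = 581/3, so price P = 417 - 581/3 = 670/3.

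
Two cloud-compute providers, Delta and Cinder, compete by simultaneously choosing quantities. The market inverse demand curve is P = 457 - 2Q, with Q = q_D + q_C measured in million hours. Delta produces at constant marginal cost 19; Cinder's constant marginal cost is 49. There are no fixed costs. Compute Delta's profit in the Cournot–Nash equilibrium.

12168

Delta's profit: π_D = (457 - 2Q)q_D - (19q_D). Setting ∂π_D/∂q_D = 0: 438 - 4q_D - 2(q_C) = 0.
Cinder's first-order condition: 408 - 4q_C - 2(q_D) = 0.
So q_D = (438 - 2q_C)/4 and q_C = (408 - 2q_D)/4.
Solving the pair: q_D = 78, q_C = 63.
Price P = 457 - 2·141 = 175.
Delta's profit: (175 - 19)·78 = 12168.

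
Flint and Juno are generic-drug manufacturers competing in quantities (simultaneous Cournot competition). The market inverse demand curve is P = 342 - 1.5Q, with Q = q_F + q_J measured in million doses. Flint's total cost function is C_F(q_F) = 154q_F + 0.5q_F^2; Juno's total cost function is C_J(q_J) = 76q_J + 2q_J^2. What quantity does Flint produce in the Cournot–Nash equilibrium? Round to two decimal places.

Flint's profit: π_F = (342 - 1.5Q)q_F - (154q_F + (1/2)q_F²). Setting ∂π_F/∂q_F = 0: 188 - 4q_F - (3/2)(q_J) = 0.
Juno's first-order condition: 266 - 7q_J - (3/2)(q_F) = 0.
So q_F = (188 - (3/2)q_J)/4 and q_J = (266 - (3/2)q_F)/7.
Substituting one into the other gives q_F = 35.6117 and q_J = 30.3689.

35.61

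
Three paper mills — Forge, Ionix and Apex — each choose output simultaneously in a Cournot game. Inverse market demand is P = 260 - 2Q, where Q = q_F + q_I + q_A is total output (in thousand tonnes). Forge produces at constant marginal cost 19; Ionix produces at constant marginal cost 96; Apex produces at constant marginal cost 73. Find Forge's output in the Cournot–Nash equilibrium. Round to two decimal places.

46.50

Forge's profit: π_F = (260 - 2Q)q_F - (19q_F). Setting ∂π_F/∂q_F = 0: 241 - 4q_F - 2(q_I + q_A) = 0.
Ionix's first-order condition: 164 - 4q_I - 2(q_F + q_A) = 0.
Apex's profit: π_A = (260 - 2Q)q_A - (73q_A). Setting ∂π_A/∂q_A = 0: 187 - 4q_A - 2(q_F + q_I) = 0.
Adding the 3 first-order conditions: 592 − 8Q = 0, so Q = 74.
Back-substituting: q_F = (241 − 148)/2 = 93/2, q_I = (164 − 148)/2 = 8, q_A = (187 − 148)/2 = 39/2.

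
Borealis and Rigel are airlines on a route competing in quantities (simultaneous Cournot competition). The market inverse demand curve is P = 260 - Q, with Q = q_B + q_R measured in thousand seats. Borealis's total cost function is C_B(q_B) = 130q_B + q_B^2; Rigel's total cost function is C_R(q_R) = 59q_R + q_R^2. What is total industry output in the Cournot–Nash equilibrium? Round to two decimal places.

66.20

Borealis's profit: π_B = (260 - Q)q_B - (130q_B + q_B²). Setting ∂π_B/∂q_B = 0: 130 - 4q_B - (q_R) = 0.
Rigel's profit: π_R = (260 - Q)q_R - (59q_R + q_R²). Setting ∂π_R/∂q_R = 0: 201 - 4q_R - (q_B) = 0.
So q_B = (130 - q_R)/4 and q_R = (201 - q_B)/4.
Substituting one into the other gives q_B = 319/15 and q_R = 674/15.
Total output Q = 319/15 + 674/15 = 331/5.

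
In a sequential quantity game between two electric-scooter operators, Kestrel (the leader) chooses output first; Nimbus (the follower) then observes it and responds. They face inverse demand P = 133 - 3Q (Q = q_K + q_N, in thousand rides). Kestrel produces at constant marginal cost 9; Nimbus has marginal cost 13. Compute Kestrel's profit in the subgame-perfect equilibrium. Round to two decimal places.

Solve by backward induction. Given q_K, the follower Nimbus maximises π_N = (133 - 3q_K - 3q_N)q_N - 13q_N.
Follower FOC: 120 - 3q_K - 6q_N = 0, so q_N(q_K) = (120 - 3q_K)/6.
The leader anticipates this reaction. Substituting into P = 133 - 3Q gives P = 73 - (3/2)q_K, so π_K = (73 - (3/2)q_K)q_K - 9q_K.
The leader's first-order condition 64 - 3q_K = 0 yields q_K = 64/3.
Then q_N = (120 - 3·(64/3))/6 = 28/3.
Price P = 133 - 3·(92/3) = 41.
Kestrel's profit: (41 - 9)·(64/3) = 682.6667.

682.67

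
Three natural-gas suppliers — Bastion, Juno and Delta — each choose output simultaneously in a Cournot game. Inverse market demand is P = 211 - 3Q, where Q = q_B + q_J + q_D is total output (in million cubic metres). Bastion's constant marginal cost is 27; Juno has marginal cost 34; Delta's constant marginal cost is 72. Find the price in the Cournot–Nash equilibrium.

Bastion's profit: π_B = (211 - 3Q)q_B - (27q_B). Setting ∂π_B/∂q_B = 0: 184 - 6q_B - 3(q_J + q_D) = 0.
Juno's first-order condition: 177 - 6q_J - 3(q_B + q_D) = 0.
Delta's first-order condition: 139 - 6q_D - 3(q_B + q_J) = 0.
Summing all 3 equations gives 500 − 12Q = 0, hence Q = 125/3.
Back-substituting: q_B = (184 − 125)/3 = 59/3, q_J = (177 − 125)/3 = 52/3, q_D = (139 − 125)/3 = 14/3.
Total output Q = 125/3, so price P = 211 - 3·(125/3) = 86.

86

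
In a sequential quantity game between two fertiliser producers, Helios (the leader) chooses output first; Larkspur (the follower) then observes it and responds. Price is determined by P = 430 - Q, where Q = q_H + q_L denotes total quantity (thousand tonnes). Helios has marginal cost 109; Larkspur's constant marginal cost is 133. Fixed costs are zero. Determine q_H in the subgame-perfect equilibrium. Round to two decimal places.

The follower Larkspur best-responds to any q_H: π_L = (430 - Q)q_L - 133q_L.
Setting the follower's marginal profit to zero, 297 - q_H - 2q_L = 0, i.e. q_L = (297 - q_H)/2.
The leader anticipates this reaction. Substituting into P = 430 - Q gives P = 563/2 - (1/2)q_H, so π_H = (563/2 - (1/2)q_H)q_H - 109q_H.
Maximising: ∂π_H/∂q_H = 345/2 - q_H = 0, giving q_H = 345/2.
Then q_L = (297 - 345/2)/2 = 249/4.

172.50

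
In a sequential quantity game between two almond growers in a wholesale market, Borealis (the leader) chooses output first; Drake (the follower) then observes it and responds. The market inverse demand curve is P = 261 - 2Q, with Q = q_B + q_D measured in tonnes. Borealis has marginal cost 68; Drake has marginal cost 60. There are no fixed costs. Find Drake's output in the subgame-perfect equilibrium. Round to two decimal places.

27.13

Solve by backward induction. Given q_B, the follower Drake maximises π_D = (261 - 2q_B - 2q_D)q_D - 60q_D.
Follower FOC: 201 - 2q_B - 4q_D = 0, so q_D(q_B) = (201 - 2q_B)/4.
Borealis substitutes q_D(q_B) into its own profit: π_B = q_B(261 - 2q_B - (201 - 2q_B)/2) - 68q_B = (321/2 - q_B)q_B - 68q_B.
Maximising: ∂π_B/∂q_B = 185/2 - 2q_B = 0, giving q_B = 185/4.
Then q_D = (201 - 2·(185/4))/4 = 217/8.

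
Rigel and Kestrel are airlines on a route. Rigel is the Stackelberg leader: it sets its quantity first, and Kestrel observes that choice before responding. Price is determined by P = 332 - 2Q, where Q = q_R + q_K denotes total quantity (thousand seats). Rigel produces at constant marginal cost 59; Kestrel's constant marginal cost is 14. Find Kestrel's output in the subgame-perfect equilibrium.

Solve by backward induction. Given q_R, the follower Kestrel maximises π_K = (332 - 2q_R - 2q_K)q_K - 14q_K.
Setting the follower's marginal profit to zero, 318 - 2q_R - 4q_K = 0, i.e. q_K = (318 - 2q_R)/4.
Rigel substitutes q_K(q_R) into its own profit: π_R = q_R(332 - 2q_R - (318 - 2q_R)/2) - 59q_R = (173 - q_R)q_R - 59q_R.
Maximising: ∂π_R/∂q_R = 114 - 2q_R = 0, giving q_R = 57.
Then q_K = (318 - 2·57)/4 = 51.

51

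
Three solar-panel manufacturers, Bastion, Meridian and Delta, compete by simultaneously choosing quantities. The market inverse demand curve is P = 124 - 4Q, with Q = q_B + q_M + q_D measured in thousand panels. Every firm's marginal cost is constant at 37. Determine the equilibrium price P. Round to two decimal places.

58.75

Each firm earns π_i = (124 - 4Q)q_i - 37q_i.
Setting ∂π_i/∂q_i = 0 with rivals' quantities fixed: 87 - 8q_i - 4·Σ_{j≠i} q_j = 0.
With identical firms every q_j equals q_i, so Σ_{j≠i} q_j = 2q_i and 87 = 16q_i, giving q_i = 87/16.
Total output Q = 261/16, so price P = 124 - 4·(261/16) = 235/4.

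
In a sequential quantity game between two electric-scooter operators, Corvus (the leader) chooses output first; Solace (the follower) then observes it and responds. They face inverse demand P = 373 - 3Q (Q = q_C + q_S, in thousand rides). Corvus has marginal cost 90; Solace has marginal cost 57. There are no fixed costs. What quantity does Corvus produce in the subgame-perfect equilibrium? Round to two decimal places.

Solve by backward induction. Given q_C, the follower Solace maximises π_S = (373 - 3q_C - 3q_S)q_S - 57q_S.
∂π_S/∂q_S = 316 - 3q_C - 6q_S = 0 gives the reaction function q_S = (316 - 3q_C)/6.
Corvus substitutes q_S(q_C) into its own profit: π_C = q_C(373 - 3q_C - (316 - 3q_C)/2) - 90q_C = (215 - (3/2)q_C)q_C - 90q_C.
Maximising: ∂π_C/∂q_C = 125 - 3q_C = 0, giving q_C = 125/3.
Then q_S = (316 - 3·(125/3))/6 = 191/6.

41.67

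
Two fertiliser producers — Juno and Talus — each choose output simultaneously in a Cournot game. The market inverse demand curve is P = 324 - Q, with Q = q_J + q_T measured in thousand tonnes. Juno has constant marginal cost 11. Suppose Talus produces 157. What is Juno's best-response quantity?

78

With the rival's output fixed at 157, Juno's profit is π_J = (324 - 157 - q_J)q_J - (11q_J) = (167 - q_J)q_J - (11q_J).
∂π_J/∂q_J = 156 - 2q_J = 0, so q_J = 78.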